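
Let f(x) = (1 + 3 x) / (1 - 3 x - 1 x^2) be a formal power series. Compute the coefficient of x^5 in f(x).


Write f(x) = sum_{k>=0} a_k x^k. Multiplying both sides by 1 - 3 x - 1 x^2 gives
(1 - 3 x - 1 x^2) sum_{k>=0} a_k x^k = 1 + 3 x.
Matching coefficients:
 x^0: a_0 = 1
 x^1: a_1 - 3 a_0 = 3  =>  a_1 = 3*1 + 3 = 6
 x^k (k >= 2): a_k = 3 a_{k-1} + 1 a_{k-2}.
Iterating: a_2 = 19, a_3 = 63, a_4 = 208, a_5 = 687.
So the coefficient of x^5 is 687.

687


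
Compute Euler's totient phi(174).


phi(n) counts integers in [1, n] coprime to n. Using the multiplicative formula phi(n) = n * prod_{p | n} (1 - 1/p):
174 = 2 * 3 * 29, so
phi(174) = 174 * (1 - 1/2) * (1 - 1/3) * (1 - 1/29) = 56.

56


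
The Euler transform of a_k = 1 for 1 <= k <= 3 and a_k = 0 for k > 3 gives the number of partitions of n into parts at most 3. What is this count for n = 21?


Partitions of 21 into parts at most 3:
Using generating function (1-x)^(-1)(1-x^2)^(-1)(1-x^3)^(-1),
the coefficient of x^21 = 48

48


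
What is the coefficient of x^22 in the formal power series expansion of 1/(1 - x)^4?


The negative binomial / multiset identity is
1/(1 - x)^r = sum_{k>=0} C(k + r - 1, r - 1) x^k.
Here r = 4 and k = 22, so the coefficient is
C(22 + 3, 3) = C(25, 3)
= 2300

2300


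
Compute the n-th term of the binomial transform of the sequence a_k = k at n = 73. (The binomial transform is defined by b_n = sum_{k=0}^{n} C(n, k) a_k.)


With a_k = k, b_n = sum_{k=0}^{n} C(n, k) k. Using k * C(n, k) = n * C(n-1, k-1) gives b_n = n * sum_{k>=1} C(n-1, k-1) = n * 2^(n-1).
For n = 73: 73 * 2^72 = 73 * 4722366482869645213696 = 344732753249484100599808.

344732753249484100599808


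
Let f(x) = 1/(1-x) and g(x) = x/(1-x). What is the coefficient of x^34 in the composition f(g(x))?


First simplify the composition: f(g(x)) = 1/(1 - x/(1-x)) = (1-x)/((1-x) - x) = (1-x)/(1-2x).
Now extract the coefficient. Write (1-x)/(1-2x) = 1/(1-2x) - x/(1-2x).
The coefficient of x^n in 1/(1-2x) is 2^n, and in x/(1-2x) is 2^(n-1) (for n >= 1).
So the coefficient of x^34 is 2^34 - 2^33 = 17179869184 - 8589934592 = 8589934592.

8589934592


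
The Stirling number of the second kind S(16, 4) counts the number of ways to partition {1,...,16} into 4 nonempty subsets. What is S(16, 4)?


Using the explicit formula S(n,k) = (1/k!) sum_{j=0}^{k} (-1)^(k-j) C(k,j) j^n:
S(16, 4) = 171798901
Equivalently, S(n,k) is n! times the coefficient of x^n in the EGF (e^x - 1)^k / k!.

171798901


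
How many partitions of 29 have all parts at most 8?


Using the generating function (1-x)^(-1)(1-x^2)^(-1)...(1-x^8)^(-1),
the coefficient of x^29 counts these restricted partitions.
Result = 2104

2104


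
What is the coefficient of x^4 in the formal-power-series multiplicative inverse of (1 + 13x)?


The inverse is 1/(1 + 13x). Apply the geometric identity 1/(1 - y) = sum_{k>=0} y^k with y = -13x:
1/(1 + 13x) = sum_{k>=0} (-13)^k x^k.
So the coefficient of x^4 is (-13)^4 = 28561.

28561


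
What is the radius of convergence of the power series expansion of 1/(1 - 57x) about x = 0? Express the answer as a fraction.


Expanding 1/(1 - 57x) = sum_{k>=0} 57^k x^k, the series converges when |57x| < 1, i.e., |x| < 1/57.
So the radius of convergence is 1/57 = 1/57.

1/57


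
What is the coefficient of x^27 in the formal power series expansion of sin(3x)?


The Maclaurin series is sin(t) = sum_{k>=0} (-1)^k t^(2k+1) / (2k+1)!, so substituting t = 3x, only odd powers of x are nonzero, with coefficient of x^(2k+1) equal to (-1)^k 3^(2k+1) / (2k+1)!.
Write 27 = 2*13 + 1, giving the coefficient (-1)^13 * 3^27 / 27! = -7625597484987/10888869450418352160768000000 = -4782969/6829776306569216000000.

-4782969/6829776306569216000000


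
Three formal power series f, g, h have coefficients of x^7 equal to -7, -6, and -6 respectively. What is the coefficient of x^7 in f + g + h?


Series addition is componentwise:
-7 + -6 + -6
= -19

-19


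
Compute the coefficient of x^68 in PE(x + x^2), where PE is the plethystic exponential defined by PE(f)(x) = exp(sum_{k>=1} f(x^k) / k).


With f(x) = x + x^2, the exponent is sum_{k>=1} (x^k + x^(2k)) / k = -ln(1 - x) - ln(1 - x^2). Exponentiating:
PE(x + x^2) = 1 / ((1 - x)(1 - x^2)).
This is the generating function for partitions of n into parts of size 1 or 2. The number of 2's can be any j in 0..34, and the rest are 1's, so
[x^68] = floor(68/2) + 1 = 35.

35


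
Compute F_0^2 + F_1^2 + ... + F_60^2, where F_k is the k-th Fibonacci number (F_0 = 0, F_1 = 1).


There is a standard identity sum_{k=0}^{N} F_k^2 = F_N * F_{N+1} (proved inductively from the telescoping relation F_k^2 = F_k F_{k+1} - F_{k-1} F_k). Then
sum_{k=0}^{60} F_k^2 = F_60 F_61 - F_0 F_0.
Computing: F_60 = 1548008755920, F_61 = 2504730781961.
Sum = 1548008755920 * 2504730781961 = 3877345181697976387959120.

3877345181697976387959120


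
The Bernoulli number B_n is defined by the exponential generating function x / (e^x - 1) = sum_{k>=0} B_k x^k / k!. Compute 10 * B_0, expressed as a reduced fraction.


Bernoulli numbers can also be computed recursively via B_0 = 1 and sum_{j=0}^{m} C(m+1, j) B_j = 0 for m >= 1. Odd-index Bernoulli numbers vanish for k >= 3.
Computing B_0 = 1, so 10 * B_0 = 10 * 1 = 10.

10


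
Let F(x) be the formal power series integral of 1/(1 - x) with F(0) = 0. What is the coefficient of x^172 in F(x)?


1/(1 - x) = sum_{k>=0} x^k. Integrating termwise and using F(0) = 0 gives
F(x) = sum_{k>=0} x^(k+1) / (k+1) = sum_{m>=1} x^m / m = -ln(1 - x).
So the coefficient of x^172 is 1/172 = 1/172.

1/172


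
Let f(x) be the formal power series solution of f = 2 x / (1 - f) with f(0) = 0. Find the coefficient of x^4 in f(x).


Apply Lagrange inversion: f = 2 x * phi(f) with phi(t) = 1/(1 - t), so
[x^n] f = 2^n * (1/n) [t^(n-1)] phi(t)^n = 2^n * (1/n) [t^(n-1)] (1 - t)^(-n) = 2^n * (1/n) C(2n - 2, n - 1) = 2^n * C_{n-1}.
For n = 4: C_3 = C(6, 3) / 4 = 20/4 = 5.
With the 2^4 = 16 factor, the coefficient is 16 * 5 = 80.

80


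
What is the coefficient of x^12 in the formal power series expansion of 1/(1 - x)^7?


The expansion 1/(1 - x)^r = sum_{k>=0} C(k + r - 1, r - 1) x^k follows from the multiset / negative-binomial theorem (or from repeated differentiation of the geometric series).
For r = 7 and k = 12:
C(18, 6) = 6402373705728000 / (720 * 479001600) = 18564.

18564


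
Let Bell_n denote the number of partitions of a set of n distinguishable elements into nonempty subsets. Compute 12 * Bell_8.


Bell_8 can be computed from the Bell triangle or from Dobinski's identity Bell_n = (1/e) * sum_{k>=0} k^n / k!.
Computing Bell_8 = 4140.
Then 12 * 4140 = 49680.

49680


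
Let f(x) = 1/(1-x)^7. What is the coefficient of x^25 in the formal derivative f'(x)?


Differentiate: d/dx [ 1/(1-x)^r ] = r / (1-x)^(r+1).
Here r = 7, so f'(x) = 7 / (1-x)^8.
The expansion of 1/(1-x)^(r+1) has coefficient of x^n equal to C(n+r, r).
So the coefficient of x^25 in f'(x) is
7 * C(32, 7) = 7 * 3365856 = 23560992

23560992


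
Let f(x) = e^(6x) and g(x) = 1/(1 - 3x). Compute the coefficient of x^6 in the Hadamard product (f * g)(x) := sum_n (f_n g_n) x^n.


Expanding: f_k = 6^k/k! (from e^(6x)) and g_k = 3^k (from 1/(1 - 3x)). So the Hadamard coefficient (f * g)_k = 6^k 3^k / k! = (18)^k / k!.
For k = 6: 18^6/6! = 34012224/720 = 236196/5.

236196/5


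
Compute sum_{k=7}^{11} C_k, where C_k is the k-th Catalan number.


C_7 through C_11: 429, 1430, 4862, 16796, 58786
Sum = 429 + 1430 + 4862 + 16796 + 58786
= 82303

82303


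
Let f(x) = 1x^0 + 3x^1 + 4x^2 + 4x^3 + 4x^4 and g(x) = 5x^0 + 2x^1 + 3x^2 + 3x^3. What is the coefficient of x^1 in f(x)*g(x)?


Cauchy product at x^1:
1*2 + 3*5
= 17

17


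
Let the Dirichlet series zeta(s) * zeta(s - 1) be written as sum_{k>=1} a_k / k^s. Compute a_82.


Convolution gives a_k = sum_{d | k} d * 1 = sum_{d | k} d = sigma(k), the sum of positive divisors of k.
For k = 82, the divisors are 1, 2, 41, 82, so
sigma(82) = 1 + 2 + 41 + 82 = 126.

126


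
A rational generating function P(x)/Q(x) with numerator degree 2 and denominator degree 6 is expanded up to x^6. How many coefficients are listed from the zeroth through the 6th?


Expanding up to x^6 gives the coefficients for x^0, x^1, ..., x^6.
That is 6 + 1 = 7 coefficients in total.

7


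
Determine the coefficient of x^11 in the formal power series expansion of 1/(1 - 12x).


The geometric series identity gives 1/(1 - c x) = sum_{k>=0} c^k x^k, so the coefficient of x^k is c^k.
Here c = 12 and k = 11.
Computing: 12^11 = 743008370688

743008370688


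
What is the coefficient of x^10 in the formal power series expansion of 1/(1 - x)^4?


The expansion 1/(1 - x)^r = sum_{k>=0} C(k + r - 1, r - 1) x^k follows from the multiset / negative-binomial theorem (or from repeated differentiation of the geometric series).
For r = 4 and k = 10:
C(13, 3) = 6227020800 / (6 * 3628800) = 286.

286


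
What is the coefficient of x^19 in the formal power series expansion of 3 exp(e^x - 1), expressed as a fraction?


exp(e^x - 1) is the exponential generating function for the Bell numbers Bell_k: exp(e^x - 1) = sum_{k>=0} Bell_k x^k / k!.
So the coefficient of x^19 in 3 exp(e^x - 1) is 3 Bell_19 / 19!.
Computing: Bell_19 = 5832742205057 and 19! = 121645100408832000, giving
3 * 5832742205057/121645100408832000 = 5832742205057/40548366802944000.

5832742205057/40548366802944000


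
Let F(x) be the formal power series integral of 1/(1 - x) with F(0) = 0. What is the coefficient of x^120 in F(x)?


1/(1 - x) = sum_{k>=0} x^k. Integrating termwise and using F(0) = 0 gives
F(x) = sum_{k>=0} x^(k+1) / (k+1) = sum_{m>=1} x^m / m = -ln(1 - x).
So the coefficient of x^120 is 1/120 = 1/120.

1/120


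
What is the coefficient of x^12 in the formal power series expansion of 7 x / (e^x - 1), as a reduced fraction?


The exponential generating function for Bernoulli numbers is
x / (e^x - 1) = sum_{k>=0} B_k x^k / k!.
So the coefficient of x^12 in 7 x / (e^x - 1) is 7 B_12 / 12!.
Computing: B_12 = -691/2730, 12! = 479001600, giving
7 * -691/2730 / 479001600 = -691/186810624000.

-691/186810624000


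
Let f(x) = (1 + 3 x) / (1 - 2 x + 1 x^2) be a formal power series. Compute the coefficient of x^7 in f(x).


Write f(x) = sum_{k>=0} a_k x^k. Multiplying both sides by 1 - 2 x + 1 x^2 gives
(1 - 2 x + 1 x^2) sum_{k>=0} a_k x^k = 1 + 3 x.
Matching coefficients:
 x^0: a_0 = 1
 x^1: a_1 - 2 a_0 = 3  =>  a_1 = 2*1 + 3 = 5
 x^k (k >= 2): a_k = 2 a_{k-1} - 1 a_{k-2}.
Iterating: a_2 = 9, a_3 = 13, a_4 = 17, a_5 = 21, a_6 = 25, a_7 = 29.
So the coefficient of x^7 is 29.

29


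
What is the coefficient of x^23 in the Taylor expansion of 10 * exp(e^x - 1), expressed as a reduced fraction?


exp(e^x - 1) = sum_{k>=0} Bell_k x^k / k!, where Bell_k is the k-th Bell number.
So the coefficient of x^23 is 10 * Bell_23 / 23!.
Computing: Bell_23 = 44152005855084346 and 23! = 25852016738884976640000, giving
10 * 44152005855084346/25852016738884976640000 = 22076002927542173/1292600836944248832000.

22076002927542173/1292600836944248832000


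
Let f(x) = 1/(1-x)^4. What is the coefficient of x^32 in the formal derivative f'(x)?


Differentiate: d/dx [ 1/(1-x)^r ] = r / (1-x)^(r+1).
Here r = 4, so f'(x) = 4 / (1-x)^5.
The expansion of 1/(1-x)^(r+1) has coefficient of x^n equal to C(n+r, r).
So the coefficient of x^32 in f'(x) is
4 * C(36, 4) = 4 * 58905 = 235620

235620


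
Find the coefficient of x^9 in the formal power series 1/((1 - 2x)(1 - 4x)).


By partial fractions or Cauchy convolution:
The coefficient equals sum_{k=0}^{9} 2^k * 4^(9-k).
= 523776

523776


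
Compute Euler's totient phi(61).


phi(n) counts integers in [1, n] coprime to n. Using the multiplicative formula phi(n) = n * prod_{p | n} (1 - 1/p):
61 = 61, so
phi(61) = 61 * (1 - 1/61) = 60.

60


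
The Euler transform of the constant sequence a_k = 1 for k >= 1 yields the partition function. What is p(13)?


The Euler transform converts the sequence a_k = 1 into the number of integer partitions.
Using the recurrence or dynamic programming:
p(13) = 101

101


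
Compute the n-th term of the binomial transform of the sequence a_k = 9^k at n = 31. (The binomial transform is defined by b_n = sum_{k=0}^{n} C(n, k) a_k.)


With a_k = 9^k, b_n = sum_{k=0}^{n} C(n, k) 9^k = (1 + 9)^n by the binomial theorem.
For n = 31: (1 + 9)^31 = 10^31 = 10000000000000000000000000000000.

10000000000000000000000000000000


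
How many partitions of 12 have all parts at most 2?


Using the generating function (1-x)^(-1)(1-x^2)^(-1),
the coefficient of x^12 counts these restricted partitions.
Result = 7

7


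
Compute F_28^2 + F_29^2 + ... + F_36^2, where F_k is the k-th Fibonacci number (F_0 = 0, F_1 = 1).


There is a standard identity sum_{k=0}^{N} F_k^2 = F_N * F_{N+1} (proved inductively from the telescoping relation F_k^2 = F_k F_{k+1} - F_{k-1} F_k). Then
sum_{k=28}^{36} F_k^2 = F_36 F_37 - F_27 F_28.
Computing: F_36 = 14930352, F_37 = 24157817, F_27 = 196418, F_28 = 317811.
Sum = 14930352 * 24157817 - 196418 * 317811 = 360622287560586.

360622287560586


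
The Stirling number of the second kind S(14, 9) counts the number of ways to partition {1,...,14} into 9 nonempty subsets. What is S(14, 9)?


Using the explicit formula S(n,k) = (1/k!) sum_{j=0}^{k} (-1)^(k-j) C(k,j) j^n:
S(14, 9) = 5135130
Equivalently, S(n,k) is n! times the coefficient of x^n in the EGF (e^x - 1)^k / k!.

5135130


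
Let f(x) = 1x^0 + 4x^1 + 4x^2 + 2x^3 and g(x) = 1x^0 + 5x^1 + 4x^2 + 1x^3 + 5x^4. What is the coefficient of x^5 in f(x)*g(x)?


Cauchy product at x^5:
4*5 + 4*1 + 2*4
= 32

32


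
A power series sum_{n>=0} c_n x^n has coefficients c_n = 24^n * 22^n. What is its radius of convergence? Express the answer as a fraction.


By the root test (Cauchy-Hadamard), the radius is R = 1 / limsup_n |c_n|^(1/n).
Here |c_n|^(1/n) = (24^n * 22^n)^(1/n) = 24 * 22 = 528 for all n.
So R = 1/528 = 1/528.

1/528


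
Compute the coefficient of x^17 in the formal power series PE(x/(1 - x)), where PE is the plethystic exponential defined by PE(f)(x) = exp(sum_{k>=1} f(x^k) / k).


For f(x) = x/(1 - x) we have
sum_{k>=1} f(x^k) / k = sum_{k>=1} (1/k) * x^k / (1 - x^k) = sum_{k, m >= 1} x^(k m) / k,
which after exponentiating simplifies to
PE(x/(1 - x)) = prod_{k>=1} 1 / (1 - x^k).
This is the generating function for the partition function p(n), so the coefficient of x^17 is p(17).
Computing p(17) by dynamic programming over parts 1, 2, ..., 17: p(17) = 297.

297


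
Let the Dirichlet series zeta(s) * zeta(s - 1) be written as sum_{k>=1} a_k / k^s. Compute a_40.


Convolution gives a_k = sum_{d | k} d * 1 = sum_{d | k} d = sigma(k), the sum of positive divisors of k.
For k = 40, the divisors are 1, 2, 4, 5, 8, 10, 20, 40, so
sigma(40) = 1 + 2 + 4 + 5 + 8 + 10 + 20 + 40 = 90.

90


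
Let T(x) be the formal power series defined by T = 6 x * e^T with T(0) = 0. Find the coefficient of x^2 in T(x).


Apply the Lagrange inversion formula: if T = 6 x * phi(T) with phi(t) = e^t, then
[x^n] T = 6^n * (1/n) [t^(n-1)] phi(t)^n = 6^n * (1/n) [t^(n-1)] e^(n t) = 6^n * (1/n) * n^(n-1) / (n-1)! = 6^n * n^(n-1) / n!.
When c = 1 this is the Cayley count of rooted labeled trees on n vertices, divided by n!.
For n = 2: 6^2 * 2^1 / 2! = 36 * 2/2 = 36.

36


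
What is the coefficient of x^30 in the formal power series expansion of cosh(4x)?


The Maclaurin series is cosh(t) = sum_{m>=0} t^(2m) / (2m)!, so substituting t = 4x, only even powers of x are nonzero, with coefficient of x^(2m) equal to 4^(2m) / (2m)!.
For x^30 the coefficient is 4^30/30! = 1152921504606846976/265252859812191058636308480000000 = 17179869184/3952575621190533915703125.

17179869184/3952575621190533915703125


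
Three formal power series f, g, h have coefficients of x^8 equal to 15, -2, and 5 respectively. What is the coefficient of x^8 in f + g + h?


Series addition is componentwise:
15 + -2 + 5
= 18

18


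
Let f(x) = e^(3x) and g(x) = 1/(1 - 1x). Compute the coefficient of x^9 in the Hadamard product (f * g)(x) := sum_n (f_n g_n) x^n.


Expanding: f_k = 3^k/k! (from e^(3x)) and g_k = 1^k (from 1/(1 - 1x)). So the Hadamard coefficient (f * g)_k = 3^k 1^k / k! = (3)^k / k!.
For k = 9: 3^9/9! = 19683/362880 = 243/4480.

243/4480


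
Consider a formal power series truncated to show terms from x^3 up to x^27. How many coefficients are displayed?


From x^3 to x^27 inclusive, the count is 27 - 3 + 1 = 25.

25


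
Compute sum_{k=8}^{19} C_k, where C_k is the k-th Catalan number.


C_8 through C_19: 1430, 4862, 16796, 58786, 208012, 742900, 2674440, 9694845, 35357670, 129644790, 477638700, 1767263190
Sum = 1430 + 4862 + 16796 + 58786 + 208012 + 742900 + 2674440 + 9694845 + 35357670 + 129644790 + 477638700 + 1767263190
= 2423306421

2423306421


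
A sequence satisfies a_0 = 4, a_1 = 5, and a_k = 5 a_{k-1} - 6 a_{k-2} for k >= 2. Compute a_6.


The characteristic equation is t^2 - 5 t + 6 = 0, with roots r_1 = 3 and r_2 = 2 (so c_1 = r_1 + r_2, c_2 = -r_1 r_2 as required).
One can use the closed form a_n = A r_1^n + B r_2^n, but direct iteration is more reliable:
a_0 = 4, a_1 = 5, a_2 = 1, a_3 = -25, a_4 = -131, a_5 = -505, a_6 = -1739.
So a_6 = -1739.

-1739


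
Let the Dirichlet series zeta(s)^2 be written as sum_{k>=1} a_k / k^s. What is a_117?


The Dirichlet convolution of the constant function 1 with itself gives (1 * 1)(k) = sum_{d | k} 1 = d(k), the number of positive divisors of k.
Since zeta(s) = sum_{k>=1} 1/k^s, we have zeta(s)^2 = sum_{k>=1} d(k)/k^s, so a_k = d(k).
For k = 117: the divisors are 1, 3, 9, 13, 39, 117.
Count = 6.

6


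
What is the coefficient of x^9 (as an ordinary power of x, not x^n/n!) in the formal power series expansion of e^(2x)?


The exponential series is e^y = sum_{k>=0} y^k / k!. Substituting y = 2x gives
e^(2x) = sum_{k>=0} 2^k x^k / k!.
So the coefficient of x^n is a^n/n! with a = 2, n = 9:
2^9 / 9! = 512/362880 = 4/2835

4/2835


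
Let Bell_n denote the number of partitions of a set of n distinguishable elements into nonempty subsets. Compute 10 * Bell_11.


Bell_11 can be computed from the Bell triangle or from Dobinski's identity Bell_n = (1/e) * sum_{k>=0} k^n / k!.
Computing Bell_11 = 678570.
Then 10 * 678570 = 6785700.

6785700


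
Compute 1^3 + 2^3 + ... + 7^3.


This power sum has a closed form given by Faulhaber's formula
sum_{k=1}^{m} k^p = (1 / (p + 1)) * sum_{j=0}^{p} C(p + 1, j) B_j m^(p + 1 - j),
but for small m direct computation is fastest:
1 + 8 + 27 + 64 + 125 + 216 + 343 = 784.

784


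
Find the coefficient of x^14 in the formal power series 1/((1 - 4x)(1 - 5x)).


By partial fractions or Cauchy convolution:
The coefficient equals sum_{k=0}^{14} 4^k * 5^(14-k).
= 29443836301

29443836301


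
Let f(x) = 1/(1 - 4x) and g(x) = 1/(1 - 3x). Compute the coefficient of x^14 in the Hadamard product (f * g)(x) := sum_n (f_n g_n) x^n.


f has coefficients f_k = 4^k and g has coefficients g_k = 3^k, so the Hadamard product has coefficient (f*g)_k = 4^k * 3^k = 12^k.
For k = 14: 12^14 = 1283918464548864.

1283918464548864


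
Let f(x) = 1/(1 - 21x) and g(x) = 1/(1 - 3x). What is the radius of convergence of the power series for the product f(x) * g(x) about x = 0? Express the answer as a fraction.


The radius of 1/(1 - 21x) is 1/21 (nearest singularity at x = 1/21), and the radius of 1/(1 - 3x) is 1/3.
The product f(x)*g(x) = 1/((1 - 21x)(1 - 3x)) has singularities at both 1/21 and 1/3, so its radius of convergence is the distance to the nearest one:
min(1/21, 1/3) = 1/21.

1/21


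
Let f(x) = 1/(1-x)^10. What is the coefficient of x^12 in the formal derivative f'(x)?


Differentiate: d/dx [ 1/(1-x)^r ] = r / (1-x)^(r+1).
Here r = 10, so f'(x) = 10 / (1-x)^11.
The expansion of 1/(1-x)^(r+1) has coefficient of x^n equal to C(n+r, r).
So the coefficient of x^12 in f'(x) is
10 * C(22, 10) = 10 * 646646 = 6466460

6466460


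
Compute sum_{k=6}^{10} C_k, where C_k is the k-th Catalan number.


C_6 through C_10: 132, 429, 1430, 4862, 16796
Sum = 132 + 429 + 1430 + 4862 + 16796
= 23649

23649


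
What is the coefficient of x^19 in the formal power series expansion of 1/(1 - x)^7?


The negative binomial / multiset identity is
1/(1 - x)^r = sum_{k>=0} C(k + r - 1, r - 1) x^k.
Here r = 7 and k = 19, so the coefficient is
C(19 + 6, 6) = C(25, 6)
= 177100

177100


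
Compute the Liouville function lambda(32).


The Liouville function is lambda(k) = (-1)^Omega(k), where Omega(k) counts the prime factors of k with multiplicity.
Factoring: 32 = 2 * 2 * 2 * 2 * 2, so Omega(32) = 5.
lambda(32) = (-1)^5 = -1.

-1


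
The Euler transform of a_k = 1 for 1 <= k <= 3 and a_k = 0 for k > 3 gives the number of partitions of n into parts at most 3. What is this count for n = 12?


Partitions of 12 into parts at most 3:
Using generating function (1-x)^(-1)(1-x^2)^(-1)(1-x^3)^(-1),
the coefficient of x^12 = 19

19


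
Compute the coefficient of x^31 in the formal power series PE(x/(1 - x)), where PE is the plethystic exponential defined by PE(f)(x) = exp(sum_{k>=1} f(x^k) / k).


For f(x) = x/(1 - x) we have
sum_{k>=1} f(x^k) / k = sum_{k>=1} (1/k) * x^k / (1 - x^k) = sum_{k, m >= 1} x^(k m) / k,
which after exponentiating simplifies to
PE(x/(1 - x)) = prod_{k>=1} 1 / (1 - x^k).
This is the generating function for the partition function p(n), so the coefficient of x^31 is p(31).
Computing p(31) by dynamic programming over parts 1, 2, ..., 31: p(31) = 6842.

6842


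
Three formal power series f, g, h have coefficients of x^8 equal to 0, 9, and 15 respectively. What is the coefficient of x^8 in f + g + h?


Series addition is componentwise:
0 + 9 + 15
= 24

24


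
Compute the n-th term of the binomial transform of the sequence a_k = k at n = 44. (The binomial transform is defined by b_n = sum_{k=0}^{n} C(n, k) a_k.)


With a_k = k, b_n = sum_{k=0}^{n} C(n, k) k. Using k * C(n, k) = n * C(n-1, k-1) gives b_n = n * sum_{k>=1} C(n-1, k-1) = n * 2^(n-1).
For n = 44: 44 * 2^43 = 44 * 8796093022208 = 387028092977152.

387028092977152


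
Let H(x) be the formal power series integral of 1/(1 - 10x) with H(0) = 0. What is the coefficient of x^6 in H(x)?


1/(1 - 10x) = sum_{k>=0} 10^k x^k. Integrating termwise with H(0) = 0:
H(x) = sum_{k>=0} 10^k x^(k+1) / (k+1) = sum_{m>=1} 10^(m-1) x^m / m.
For m = 6: 10^5/6 = 100000/6 = 50000/3.

50000/3


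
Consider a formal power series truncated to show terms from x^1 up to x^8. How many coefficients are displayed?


From x^1 to x^8 inclusive, the count is 8 - 1 + 1 = 8.

8


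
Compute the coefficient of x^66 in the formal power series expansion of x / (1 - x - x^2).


Let f(x) = sum_{k>=0} a_k x^k. Multiplying f(x) * (1 - x - x^2) = x and matching coefficients gives a_0 = 0, a_1 = 1, and a_k = a_{k-1} + a_{k-2} for k >= 2. These are the Fibonacci numbers F_k.
Iterating from F_0 = 0, F_1 = 1:
F_0=0, F_1=1, F_2=1, F_3=2, F_4=3, F_5=5, F_6=8, F_7=13, F_8=21, F_9=34, ...
F_66 = 27777890035288.

27777890035288


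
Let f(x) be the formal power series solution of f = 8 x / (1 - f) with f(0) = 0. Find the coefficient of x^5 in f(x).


Apply Lagrange inversion: f = 8 x * phi(f) with phi(t) = 1/(1 - t), so
[x^n] f = 8^n * (1/n) [t^(n-1)] phi(t)^n = 8^n * (1/n) [t^(n-1)] (1 - t)^(-n) = 8^n * (1/n) C(2n - 2, n - 1) = 8^n * C_{n-1}.
For n = 5: C_4 = C(8, 4) / 5 = 70/5 = 14.
With the 8^5 = 32768 factor, the coefficient is 32768 * 14 = 458752.

458752


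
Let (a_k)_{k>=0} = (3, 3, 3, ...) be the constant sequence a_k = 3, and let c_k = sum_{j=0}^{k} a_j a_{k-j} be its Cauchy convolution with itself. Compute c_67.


Since a_j = 3 for all j >= 0, the convolution sum becomes
c_k = sum_{j=0}^{k} 3 * 3 = 9 * (k + 1).
Equivalently, the generating function of (a_k) is 3/(1 - x) and its square is 9/(1 - x)^2 = sum_{k>=0} 9(k + 1) x^k.
For k = 67: 9 * 68 = 612.

612


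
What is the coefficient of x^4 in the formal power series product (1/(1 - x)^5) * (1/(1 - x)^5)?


Combine the factors: (1/(1 - x)^5) * (1/(1 - x)^5) = 1/(1 - x)^10.
Then use 1/(1 - x)^r = sum_{k>=0} C(k + r - 1, r - 1) x^k with r = 10 and k = 4:
C(13, 9) = 715.

715


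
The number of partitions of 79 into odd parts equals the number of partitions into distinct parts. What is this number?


Computing partitions of 79 into odd parts (1, 3, 5, ...):
Using the generating function prod_{k>=0} 1/(1-x^(2k+1)),
the count is 70488

70488


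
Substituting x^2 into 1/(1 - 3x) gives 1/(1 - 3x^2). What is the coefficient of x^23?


Since 1/(1 - 3x^2) only has even powers of x,
the coefficient of x^23 (odd) is 0.

0


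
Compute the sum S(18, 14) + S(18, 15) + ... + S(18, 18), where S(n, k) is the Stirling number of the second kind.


By definition, S(n, k) counts partitions of an n-set into exactly k nonempty blocks.
Computing row n = 18 for k = 14..18:
S(18, k): 8408778, 367200, 9996, 153, 1
Sum = 8786128.

8786128


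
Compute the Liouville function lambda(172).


The Liouville function is lambda(k) = (-1)^Omega(k), where Omega(k) counts the prime factors of k with multiplicity.
Factoring: 172 = 2 * 2 * 43, so Omega(172) = 3.
lambda(172) = (-1)^3 = -1.

-1


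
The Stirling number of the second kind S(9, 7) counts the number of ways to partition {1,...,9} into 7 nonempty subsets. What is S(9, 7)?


Using the explicit formula S(n,k) = (1/k!) sum_{j=0}^{k} (-1)^(k-j) C(k,j) j^n:
S(9, 7) = 462
Equivalently, S(n,k) is n! times the coefficient of x^n in the EGF (e^x - 1)^k / k!.

462


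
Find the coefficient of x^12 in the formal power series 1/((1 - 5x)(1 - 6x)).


By partial fractions or Cauchy convolution:
The coefficient equals sum_{k=0}^{12} 5^k * 6^(12-k).
= 11839990891

11839990891


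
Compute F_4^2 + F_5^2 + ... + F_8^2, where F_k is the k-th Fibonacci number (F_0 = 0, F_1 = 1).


There is a standard identity sum_{k=0}^{N} F_k^2 = F_N * F_{N+1} (proved inductively from the telescoping relation F_k^2 = F_k F_{k+1} - F_{k-1} F_k). Then
sum_{k=4}^{8} F_k^2 = F_8 F_9 - F_3 F_4.
Computing: F_8 = 21, F_9 = 34, F_3 = 2, F_4 = 3.
Sum = 21 * 34 - 2 * 3 = 708.

708


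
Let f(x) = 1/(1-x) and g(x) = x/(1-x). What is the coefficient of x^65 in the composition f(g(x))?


First simplify the composition: f(g(x)) = 1/(1 - x/(1-x)) = (1-x)/((1-x) - x) = (1-x)/(1-2x).
Now extract the coefficient. Write (1-x)/(1-2x) = 1/(1-2x) - x/(1-2x).
The coefficient of x^n in 1/(1-2x) is 2^n, and in x/(1-2x) is 2^(n-1) (for n >= 1).
So the coefficient of x^65 is 2^65 - 2^64 = 36893488147419103232 - 18446744073709551616 = 18446744073709551616.

18446744073709551616


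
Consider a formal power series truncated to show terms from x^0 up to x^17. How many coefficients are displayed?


From x^0 to x^17 inclusive, the count is 17 - 0 + 1 = 18.

18


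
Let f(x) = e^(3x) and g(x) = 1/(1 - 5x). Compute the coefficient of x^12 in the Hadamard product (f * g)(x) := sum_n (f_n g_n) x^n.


Expanding: f_k = 3^k/k! (from e^(3x)) and g_k = 5^k (from 1/(1 - 5x)). So the Hadamard coefficient (f * g)_k = 3^k 5^k / k! = (15)^k / k!.
For k = 12: 15^12/12! = 129746337890625/479001600 = 21357421875/78848.

21357421875/78848


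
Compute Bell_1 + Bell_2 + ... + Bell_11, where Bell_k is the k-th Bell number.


Recall Bell_k counts set partitions of a k-set (with Bell_0 = 1 by convention).
Bell_1 through Bell_11: 1, 2, 5, 15, 52, 203, 877, 4140, 21147, 115975, 678570
Sum = 1 + 2 + 5 + 15 + 52 + 203 + 877 + 4140 + 21147 + 115975 + 678570 = 820987.

820987


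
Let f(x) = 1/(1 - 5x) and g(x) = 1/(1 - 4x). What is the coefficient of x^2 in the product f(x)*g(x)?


The coefficient of x^n in f*g is the Cauchy product: sum_{k=0}^{n} a^k * b^(n-k).
With a=5, b=4, n=2:
sum_{k=0}^{2} 5^k * 4^(2-k)
= 61

61


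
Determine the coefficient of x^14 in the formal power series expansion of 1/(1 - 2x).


The geometric series identity gives 1/(1 - c x) = sum_{k>=0} c^k x^k, so the coefficient of x^k is c^k.
Here c = 2 and k = 14.
Computing: 2^14 = 16384

16384


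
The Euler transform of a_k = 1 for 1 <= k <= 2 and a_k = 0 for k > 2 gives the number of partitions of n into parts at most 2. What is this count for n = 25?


Partitions of 25 into parts at most 2:
Using generating function (1-x)^(-1)(1-x^2)^(-1),
the coefficient of x^25 = 13

13


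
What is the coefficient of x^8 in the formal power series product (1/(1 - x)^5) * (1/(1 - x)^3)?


Combine the factors: (1/(1 - x)^5) * (1/(1 - x)^3) = 1/(1 - x)^8.
Then use 1/(1 - x)^r = sum_{k>=0} C(k + r - 1, r - 1) x^k with r = 8 and k = 8:
C(15, 7) = 6435.

6435


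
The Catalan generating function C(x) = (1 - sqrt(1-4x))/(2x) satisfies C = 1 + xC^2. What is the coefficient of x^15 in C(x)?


Substituting x -> x scales the n-th coefficient by 1, so [x^15] C(x) = C_15.
C_15 = C(2*15, 15)/(16) = 155117520/16 = 9694845.
= 9694845.

9694845


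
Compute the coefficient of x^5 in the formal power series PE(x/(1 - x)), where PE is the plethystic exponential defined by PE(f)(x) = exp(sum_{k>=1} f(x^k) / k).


For f(x) = x/(1 - x) we have
sum_{k>=1} f(x^k) / k = sum_{k>=1} (1/k) * x^k / (1 - x^k) = sum_{k, m >= 1} x^(k m) / k,
which after exponentiating simplifies to
PE(x/(1 - x)) = prod_{k>=1} 1 / (1 - x^k).
This is the generating function for the partition function p(n), so the coefficient of x^5 is p(5).
Computing p(5) by dynamic programming over parts 1, 2, ..., 5: p(5) = 7.

7


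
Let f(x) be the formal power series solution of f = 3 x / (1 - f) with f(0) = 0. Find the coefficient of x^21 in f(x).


Apply Lagrange inversion: f = 3 x * phi(f) with phi(t) = 1/(1 - t), so
[x^n] f = 3^n * (1/n) [t^(n-1)] phi(t)^n = 3^n * (1/n) [t^(n-1)] (1 - t)^(-n) = 3^n * (1/n) C(2n - 2, n - 1) = 3^n * C_{n-1}.
For n = 21: C_20 = C(40, 20) / 21 = 137846528820/21 = 6564120420.
With the 3^21 = 10460353203 factor, the coefficient is 10460353203 * 6564120420 = 68663018060224705260.

68663018060224705260


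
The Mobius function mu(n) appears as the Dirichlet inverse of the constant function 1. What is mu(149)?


149 = 149 (all distinct primes).
mu(149) = (-1)^1 = -1

-1


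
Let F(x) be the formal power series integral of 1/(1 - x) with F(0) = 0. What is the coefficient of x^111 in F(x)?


1/(1 - x) = sum_{k>=0} x^k. Integrating termwise and using F(0) = 0 gives
F(x) = sum_{k>=0} x^(k+1) / (k+1) = sum_{m>=1} x^m / m = -ln(1 - x).
So the coefficient of x^111 is 1/111 = 1/111.

1/111


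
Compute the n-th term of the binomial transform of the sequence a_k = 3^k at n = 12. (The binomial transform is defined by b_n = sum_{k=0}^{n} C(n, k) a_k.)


With a_k = 3^k, b_n = sum_{k=0}^{n} C(n, k) 3^k = (1 + 3)^n by the binomial theorem.
For n = 12: (1 + 3)^12 = 4^12 = 16777216.

16777216


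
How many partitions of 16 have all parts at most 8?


Using the generating function (1-x)^(-1)(1-x^2)^(-1)...(1-x^8)^(-1),
the coefficient of x^16 counts these restricted partitions.
Result = 186

186


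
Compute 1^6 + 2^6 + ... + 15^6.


This power sum has a closed form given by Faulhaber's formula
sum_{k=1}^{m} k^p = (1 / (p + 1)) * sum_{j=0}^{p} C(p + 1, j) B_j m^(p + 1 - j),
but for small m direct computation is fastest:
1 + 64 + 729 + 4096 + 15625 + 46656 + 117649 + 262144 + 531441 + 1000000 + 1771561 + 2985984 + 4826809 + 7529536 + 11390625 = 30482920.

30482920


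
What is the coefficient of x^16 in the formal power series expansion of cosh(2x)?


The Maclaurin series is cosh(t) = sum_{m>=0} t^(2m) / (2m)!, so substituting t = 2x, only even powers of x are nonzero, with coefficient of x^(2m) equal to 2^(2m) / (2m)!.
For x^16 the coefficient is 2^16/16! = 65536/20922789888000 = 2/638512875.

2/638512875


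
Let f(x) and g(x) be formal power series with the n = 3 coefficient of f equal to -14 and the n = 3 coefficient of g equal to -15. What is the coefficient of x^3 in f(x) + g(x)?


Addition of formal power series is termwise.
The coefficient of x^3 in f + g = -14 + -15
= -29

-29


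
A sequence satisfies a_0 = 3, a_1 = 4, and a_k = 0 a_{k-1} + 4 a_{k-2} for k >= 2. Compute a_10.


The characteristic equation is t^2 - 0 t - 4 = 0, with roots r_1 = 2 and r_2 = -2 (so c_1 = r_1 + r_2, c_2 = -r_1 r_2 as required).
One can use the closed form a_n = A r_1^n + B r_2^n, but direct iteration is more reliable:
a_0 = 3, a_1 = 4, a_2 = 12, a_3 = 16, a_4 = 48, a_5 = 64, a_6 = 192, a_7 = 256, a_8 = 768, a_9 = 1024, a_10 = 3072.
So a_10 = 3072.

3072


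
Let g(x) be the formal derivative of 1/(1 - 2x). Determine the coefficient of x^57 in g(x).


Differentiate termwise: d/dx sum_{k>=0} 2^k x^k = sum_{k>=1} k 2^k x^(k-1) = sum_{j>=0} (j+1) 2^(j+1) x^j.
Equivalently, d/dx [1/(1 - 2x)] = 2/(1 - 2x)^2.
For j = 57: 58 * 2^58 = 58 * 288230376151711744 = 16717361816799281152.

16717361816799281152


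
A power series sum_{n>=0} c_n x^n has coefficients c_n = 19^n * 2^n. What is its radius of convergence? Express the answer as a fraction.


By the root test (Cauchy-Hadamard), the radius is R = 1 / limsup_n |c_n|^(1/n).
Here |c_n|^(1/n) = (19^n * 2^n)^(1/n) = 19 * 2 = 38 for all n.
So R = 1/38 = 1/38.

1/38


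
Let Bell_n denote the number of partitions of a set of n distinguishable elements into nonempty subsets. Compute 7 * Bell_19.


Bell_19 can be computed from the Bell triangle or from Dobinski's identity Bell_n = (1/e) * sum_{k>=0} k^n / k!.
Computing Bell_19 = 5832742205057.
Then 7 * 5832742205057 = 40829195435399.

40829195435399


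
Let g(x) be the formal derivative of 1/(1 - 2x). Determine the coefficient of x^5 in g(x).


Differentiate termwise: d/dx sum_{k>=0} 2^k x^k = sum_{k>=1} k 2^k x^(k-1) = sum_{j>=0} (j+1) 2^(j+1) x^j.
Equivalently, d/dx [1/(1 - 2x)] = 2/(1 - 2x)^2.
For j = 5: 6 * 2^6 = 6 * 64 = 384.

384


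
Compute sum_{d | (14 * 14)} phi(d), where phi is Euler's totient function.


First, 14 * 14 = 196. One classical identity is sum_{d | n} phi(d) = n (each k in [1, n] has a unique gcd with n, and among the k's with gcd(k, n) = n/d there are phi(d) of them). So the sum equals 196. We also verify directly:
Divisors of 196: 1, 2, 4, 7, 14, 28, 49, 98, 196.
phi values: 1, 1, 2, 6, 6, 12, 42, 42, 84.
Sum = 196.

196


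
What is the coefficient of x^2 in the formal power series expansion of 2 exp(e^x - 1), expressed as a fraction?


exp(e^x - 1) is the exponential generating function for the Bell numbers Bell_k: exp(e^x - 1) = sum_{k>=0} Bell_k x^k / k!.
So the coefficient of x^2 in 2 exp(e^x - 1) is 2 Bell_2 / 2!.
Computing: Bell_2 = 2 and 2! = 2, giving
2 * 2/2 = 2.

2


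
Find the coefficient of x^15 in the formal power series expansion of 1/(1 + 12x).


Write 1/(1 + c x) = 1/(1 - (-c) x) and apply the geometric-series identity
1/(1 - y) = sum_{k>=0} y^k to get 1/(1 + c x) = sum_{k>=0} (-c)^k x^k.
So the coefficient of x^k is (-c)^k = (-1)^k * c^k.
Here c = 12 and k = 15:
(-12)^15 = -1 * 15407021574586368 = -15407021574586368

-15407021574586368


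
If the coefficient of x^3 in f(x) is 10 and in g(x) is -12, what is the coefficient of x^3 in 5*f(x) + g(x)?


Scalar multiplication scales coefficients: 5 * 10 = 50.
Then add the g coefficient: 50 + -12
= 38

38


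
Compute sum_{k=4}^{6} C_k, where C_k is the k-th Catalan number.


C_4 through C_6: 14, 42, 132
Sum = 14 + 42 + 132
= 188

188


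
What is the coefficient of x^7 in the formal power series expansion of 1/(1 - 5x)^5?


The general identity 1/(1 - c x)^r = sum_{k>=0} c^k C(k + r - 1, r - 1) x^k follows by substituting y = c x into 1/(1 - y)^r = sum_{k>=0} C(k + r - 1, r - 1) y^k.
For c = 5, r = 5, k = 7:
5^7 * C(11, 4) = 78125 * 330 = 25781250.

25781250


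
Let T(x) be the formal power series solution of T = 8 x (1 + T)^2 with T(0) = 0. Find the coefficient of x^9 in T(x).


Apply the Lagrange inversion formula: if T = 8 x * phi(T) with phi(t) = (1 + t)^2, then [x^n] T = 8^n * (1/n) [t^(n-1)] phi(t)^n = 8^n * (1/n) [t^(n-1)] (1 + t)^(2n) = 8^n * (1/n) C(2n, n-1).
Using the identity C(2n, n-1) = C(2n, n) * n / (n+1), the unscaled factor equals C(2n, n) / (n+1) = C_n, the n-th Catalan number.
For n = 9: C_9 = C(18, 9) / 10 = 48620/10 = 4862.
With the 8^9 = 134217728 factor, the coefficient is 134217728 * 4862 = 652566593536.

652566593536


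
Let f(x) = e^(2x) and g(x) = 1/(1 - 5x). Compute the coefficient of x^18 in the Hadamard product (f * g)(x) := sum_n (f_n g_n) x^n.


Expanding: f_k = 2^k/k! (from e^(2x)) and g_k = 5^k (from 1/(1 - 5x)). So the Hadamard coefficient (f * g)_k = 2^k 5^k / k! = (10)^k / k!.
For k = 18: 10^18/18! = 1000000000000000000/6402373705728000 = 122070312500/781539759.

122070312500/781539759


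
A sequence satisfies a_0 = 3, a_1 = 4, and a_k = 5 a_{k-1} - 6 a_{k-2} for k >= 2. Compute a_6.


The characteristic equation is t^2 - 5 t + 6 = 0, with roots r_1 = 3 and r_2 = 2 (so c_1 = r_1 + r_2, c_2 = -r_1 r_2 as required).
One can use the closed form a_n = A r_1^n + B r_2^n, but direct iteration is more reliable:
a_0 = 3, a_1 = 4, a_2 = 2, a_3 = -14, a_4 = -82, a_5 = -326, a_6 = -1138.
So a_6 = -1138.

-1138


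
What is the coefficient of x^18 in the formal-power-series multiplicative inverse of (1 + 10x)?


The inverse is 1/(1 + 10x). Apply the geometric identity 1/(1 - y) = sum_{k>=0} y^k with y = -10x:
1/(1 + 10x) = sum_{k>=0} (-10)^k x^k.
So the coefficient of x^18 is (-10)^18 = 1000000000000000000.

1000000000000000000


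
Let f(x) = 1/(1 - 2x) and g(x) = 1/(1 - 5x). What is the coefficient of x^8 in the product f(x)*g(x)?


The coefficient of x^n in f*g is the Cauchy product: sum_{k=0}^{n} a^k * b^(n-k).
With a=2, b=5, n=8:
sum_{k=0}^{8} 2^k * 5^(8-k)
= 650871

650871


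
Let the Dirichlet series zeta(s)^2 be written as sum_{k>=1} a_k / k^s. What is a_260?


The Dirichlet convolution of the constant function 1 with itself gives (1 * 1)(k) = sum_{d | k} 1 = d(k), the number of positive divisors of k.
Since zeta(s) = sum_{k>=1} 1/k^s, we have zeta(s)^2 = sum_{k>=1} d(k)/k^s, so a_k = d(k).
For k = 260: the divisors are 1, 2, 4, 5, 10, 13, 20, 26, 52, 65, 130, 260.
Count = 12.

12


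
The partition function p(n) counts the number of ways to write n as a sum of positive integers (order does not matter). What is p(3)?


Using the generating function prod_{k>=1} 1/(1-x^k), we compute p(3).
By dynamic programming over parts 1 through 3:
p(3) = 3

3


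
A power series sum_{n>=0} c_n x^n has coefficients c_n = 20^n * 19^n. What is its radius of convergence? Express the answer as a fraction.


By the root test (Cauchy-Hadamard), the radius is R = 1 / limsup_n |c_n|^(1/n).
Here |c_n|^(1/n) = (20^n * 19^n)^(1/n) = 20 * 19 = 380 for all n.
So R = 1/380 = 1/380.

1/380


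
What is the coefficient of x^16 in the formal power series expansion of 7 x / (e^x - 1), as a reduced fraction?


The exponential generating function for Bernoulli numbers is
x / (e^x - 1) = sum_{k>=0} B_k x^k / k!.
So the coefficient of x^16 in 7 x / (e^x - 1) is 7 B_16 / 16!.
Computing: B_16 = -3617/510, 16! = 20922789888000, giving
7 * -3617/510 / 20922789888000 = -3617/1524374691840000.

-3617/1524374691840000


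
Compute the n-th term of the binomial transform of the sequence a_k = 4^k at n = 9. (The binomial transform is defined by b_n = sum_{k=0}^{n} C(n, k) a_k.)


With a_k = 4^k, b_n = sum_{k=0}^{n} C(n, k) 4^k = (1 + 4)^n by the binomial theorem.
For n = 9: (1 + 4)^9 = 5^9 = 1953125.

1953125


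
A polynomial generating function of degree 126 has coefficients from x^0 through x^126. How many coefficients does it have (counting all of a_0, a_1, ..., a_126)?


A polynomial of degree 126 takes the form a_0 + a_1 x + ... + a_126 x^126.
The number of coefficients is 126 + 1 = 127.

127


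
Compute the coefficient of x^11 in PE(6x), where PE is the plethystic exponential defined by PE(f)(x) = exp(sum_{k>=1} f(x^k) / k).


With f(x) = 6x, the exponent is sum_{k>=1} 6 x^k / k = 6 * (-ln(1 - x)). Exponentiating:
PE(6x) = exp(-6 ln(1 - x)) = 1/(1 - x)^6.
By the negative binomial expansion, [x^n] 1/(1 - x)^6 = C(n + 5, 5).
For n = 11: C(16, 5) = 4368.

4368
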